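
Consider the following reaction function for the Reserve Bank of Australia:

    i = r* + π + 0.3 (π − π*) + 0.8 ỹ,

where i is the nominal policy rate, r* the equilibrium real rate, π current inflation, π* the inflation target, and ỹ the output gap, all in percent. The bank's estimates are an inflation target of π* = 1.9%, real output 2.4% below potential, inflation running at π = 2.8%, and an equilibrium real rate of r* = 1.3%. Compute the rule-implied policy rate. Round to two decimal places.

Output 2.4% below potential → ỹ = -2.4.
i = 1.3 + 2.8 + 0.3 × (2.8 − 1.9) + 0.8 × (-2.4)
   = 1.3 + 2.8 + 0.27 − 1.92 = 2.45

2.45%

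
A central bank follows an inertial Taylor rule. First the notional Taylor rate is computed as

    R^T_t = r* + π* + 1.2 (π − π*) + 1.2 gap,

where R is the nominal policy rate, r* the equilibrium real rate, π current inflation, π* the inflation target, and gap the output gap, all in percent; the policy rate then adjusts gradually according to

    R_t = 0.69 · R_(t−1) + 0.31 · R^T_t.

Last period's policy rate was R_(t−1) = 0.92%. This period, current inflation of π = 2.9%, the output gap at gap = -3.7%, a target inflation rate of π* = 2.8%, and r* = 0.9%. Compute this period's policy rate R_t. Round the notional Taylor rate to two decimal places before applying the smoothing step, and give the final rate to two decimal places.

R^T_t = 0.9 + 2.8 + 1.2 × (2.9 − 2.8) + 1.2 × (-3.7)
   = 0.9 + 2.8 + 0.12 − 4.44 = -0.62
R_t = 0.69 × 0.92 + 0.31 × (-0.62) = 0.6348 − 0.1922 = 0.44

0.44%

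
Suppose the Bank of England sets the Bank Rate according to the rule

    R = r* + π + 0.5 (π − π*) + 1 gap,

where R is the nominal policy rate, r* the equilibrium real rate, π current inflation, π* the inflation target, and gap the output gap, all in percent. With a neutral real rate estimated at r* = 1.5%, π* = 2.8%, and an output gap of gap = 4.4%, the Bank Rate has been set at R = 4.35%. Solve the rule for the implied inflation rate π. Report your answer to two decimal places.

-0.10%

Collecting π: R = r* + (1 + 0.5) π − 0.5 π* + 1 gap
1.5 π = 4.35 − 1.5 + 0.5 × 2.8 − 1 × 4.4 = -0.15
π = -0.15 / 1.5 = -0.10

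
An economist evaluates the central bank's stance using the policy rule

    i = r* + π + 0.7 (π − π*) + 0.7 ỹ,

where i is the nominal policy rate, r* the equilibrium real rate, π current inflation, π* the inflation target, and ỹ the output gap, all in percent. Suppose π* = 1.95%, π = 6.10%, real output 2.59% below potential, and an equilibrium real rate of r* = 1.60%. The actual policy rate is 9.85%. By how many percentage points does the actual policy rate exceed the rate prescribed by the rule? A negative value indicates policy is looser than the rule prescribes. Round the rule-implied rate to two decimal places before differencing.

Output 2.59% below potential → ỹ = -2.59.
i = 1.60 + 6.10 + 0.7 × (6.10 − 1.95) + 0.7 × (-2.59)
   = 1.60 + 6.1 + 2.905 − 1.813 = 8.79
Deviation = 9.85 − 8.79 = 1.06 pp.

1.06 pp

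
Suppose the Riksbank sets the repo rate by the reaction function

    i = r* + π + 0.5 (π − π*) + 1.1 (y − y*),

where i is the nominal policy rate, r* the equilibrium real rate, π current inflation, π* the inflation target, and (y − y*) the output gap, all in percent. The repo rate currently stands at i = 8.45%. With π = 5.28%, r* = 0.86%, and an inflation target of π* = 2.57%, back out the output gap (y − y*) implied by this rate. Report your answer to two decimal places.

0.87%

1.1 (y − y*) = 8.45 − 0.86 − 5.28 − 0.5 × (5.28 − 2.57) = 0.955
(y − y*) = 0.955 / 1.1 = 0.87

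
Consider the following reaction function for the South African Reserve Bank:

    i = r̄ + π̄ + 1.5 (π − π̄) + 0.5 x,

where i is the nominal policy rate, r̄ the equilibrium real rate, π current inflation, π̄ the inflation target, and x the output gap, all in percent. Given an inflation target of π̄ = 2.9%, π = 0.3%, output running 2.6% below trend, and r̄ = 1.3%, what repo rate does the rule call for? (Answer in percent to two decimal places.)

-1.00%

Output 2.6% below potential → x = -2.6.
i = 1.3 + 2.9 + 1.5 × (0.3 − 2.9) + 0.5 × (-2.6)
   = 1.3 + 2.9 − 3.9 − 1.3 = -1.00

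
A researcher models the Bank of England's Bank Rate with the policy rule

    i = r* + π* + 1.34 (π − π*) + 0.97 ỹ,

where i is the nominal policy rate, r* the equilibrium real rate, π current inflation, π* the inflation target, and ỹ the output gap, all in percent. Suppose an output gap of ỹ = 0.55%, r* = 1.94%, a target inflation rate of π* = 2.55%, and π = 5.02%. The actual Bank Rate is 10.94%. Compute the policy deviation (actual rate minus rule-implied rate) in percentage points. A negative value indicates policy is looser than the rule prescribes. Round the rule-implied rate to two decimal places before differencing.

2.61 pp

i = 1.94 + 2.55 + 1.34 × (5.02 − 2.55) + 0.97 × 0.55
   = 1.94 + 2.55 + 3.3098 + 0.5335 = 8.33
Deviation = 10.94 − 8.33 = 2.61 pp.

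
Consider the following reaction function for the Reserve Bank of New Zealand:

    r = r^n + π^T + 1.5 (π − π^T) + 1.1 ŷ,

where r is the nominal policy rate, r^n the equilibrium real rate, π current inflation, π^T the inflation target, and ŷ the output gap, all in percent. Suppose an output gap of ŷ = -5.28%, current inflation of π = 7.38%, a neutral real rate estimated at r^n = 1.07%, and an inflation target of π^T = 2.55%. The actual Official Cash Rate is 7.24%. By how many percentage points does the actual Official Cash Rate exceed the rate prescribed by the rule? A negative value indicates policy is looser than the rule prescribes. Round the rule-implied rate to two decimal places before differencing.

2.18 pp

r = 1.07 + 2.55 + 1.5 × (7.38 − 2.55) + 1.1 × (-5.28)
   = 1.07 + 2.55 + 7.245 − 5.808 = 5.06
Deviation = 7.24 − 5.06 = 2.18 pp.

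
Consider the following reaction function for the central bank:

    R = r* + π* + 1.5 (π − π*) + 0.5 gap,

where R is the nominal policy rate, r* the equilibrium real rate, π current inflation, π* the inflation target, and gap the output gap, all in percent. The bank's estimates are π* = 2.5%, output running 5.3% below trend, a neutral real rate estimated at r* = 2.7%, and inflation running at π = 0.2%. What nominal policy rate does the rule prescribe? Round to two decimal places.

Output 5.3% below potential → gap = -5.3.
R = 2.7 + 2.5 + 1.5 × (0.2 − 2.5) + 0.5 × (-5.3)
   = 2.7 + 2.5 − 3.45 − 2.65 = -0.90

-0.90%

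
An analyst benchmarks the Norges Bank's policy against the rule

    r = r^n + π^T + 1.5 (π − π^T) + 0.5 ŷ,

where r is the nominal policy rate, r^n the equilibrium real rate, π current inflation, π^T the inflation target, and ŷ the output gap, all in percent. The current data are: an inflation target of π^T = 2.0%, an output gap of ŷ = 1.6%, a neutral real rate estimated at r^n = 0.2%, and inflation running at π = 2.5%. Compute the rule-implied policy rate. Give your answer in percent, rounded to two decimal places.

3.75%

r = 0.2 + 2.0 + 1.5 × (2.5 − 2.0) + 0.5 × 1.6
   = 0.2 + 2 + 0.75 + 0.8 = 3.75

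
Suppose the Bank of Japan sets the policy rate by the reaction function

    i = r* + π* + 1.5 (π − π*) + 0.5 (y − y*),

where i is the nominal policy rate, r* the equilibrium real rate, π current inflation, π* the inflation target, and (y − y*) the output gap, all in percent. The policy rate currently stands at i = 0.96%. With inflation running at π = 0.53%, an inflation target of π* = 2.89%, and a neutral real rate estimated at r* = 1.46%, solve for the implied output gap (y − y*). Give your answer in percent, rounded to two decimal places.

0.5 (y − y*) = 0.96 − 1.46 − 2.89 − 1.5 × (0.53 − 2.89) = 0.15
(y − y*) = 0.15 / 0.5 = 0.30

0.30%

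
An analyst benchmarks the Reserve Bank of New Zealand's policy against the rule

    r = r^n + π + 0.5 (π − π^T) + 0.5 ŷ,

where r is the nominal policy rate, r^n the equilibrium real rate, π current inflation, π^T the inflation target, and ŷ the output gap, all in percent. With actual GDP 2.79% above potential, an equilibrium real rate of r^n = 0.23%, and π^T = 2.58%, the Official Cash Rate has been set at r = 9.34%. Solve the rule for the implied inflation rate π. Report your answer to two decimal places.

Output 2.79% above potential → ŷ = 2.79.
Collecting π: r = r^n + (1 + 0.5) π − 0.5 π^T + 0.5 ŷ
1.5 π = 9.34 − 0.23 + 0.5 × 2.58 − 0.5 × 2.79 = 9.005
π = 9.005 / 1.5 = 6.00

6.00%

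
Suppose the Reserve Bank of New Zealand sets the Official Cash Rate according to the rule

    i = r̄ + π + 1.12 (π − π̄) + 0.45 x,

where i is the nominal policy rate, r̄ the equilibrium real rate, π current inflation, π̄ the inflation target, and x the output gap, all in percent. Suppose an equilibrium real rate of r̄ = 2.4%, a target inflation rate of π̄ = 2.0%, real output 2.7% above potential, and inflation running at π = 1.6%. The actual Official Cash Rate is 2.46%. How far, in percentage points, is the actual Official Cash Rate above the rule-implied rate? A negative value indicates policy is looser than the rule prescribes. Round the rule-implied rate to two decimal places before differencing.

-2.31 pp

Output 2.7% above potential → x = 2.7.
i = 2.4 + 1.6 + 1.12 × (1.6 − 2.0) + 0.45 × 2.7
   = 2.4 + 1.6 − 0.448 + 1.215 = 4.77
Deviation = 2.46 − 4.77 = -2.31 pp.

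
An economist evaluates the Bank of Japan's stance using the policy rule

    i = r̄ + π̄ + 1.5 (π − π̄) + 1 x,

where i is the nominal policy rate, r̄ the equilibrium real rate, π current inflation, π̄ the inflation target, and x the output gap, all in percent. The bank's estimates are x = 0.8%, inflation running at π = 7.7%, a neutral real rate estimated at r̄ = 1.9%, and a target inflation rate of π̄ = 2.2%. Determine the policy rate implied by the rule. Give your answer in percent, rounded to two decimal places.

13.15%

i = 1.9 + 2.2 + 1.5 × (7.7 − 2.2) + 1 × 0.8
   = 1.9 + 2.2 + 8.25 + 0.8 = 13.15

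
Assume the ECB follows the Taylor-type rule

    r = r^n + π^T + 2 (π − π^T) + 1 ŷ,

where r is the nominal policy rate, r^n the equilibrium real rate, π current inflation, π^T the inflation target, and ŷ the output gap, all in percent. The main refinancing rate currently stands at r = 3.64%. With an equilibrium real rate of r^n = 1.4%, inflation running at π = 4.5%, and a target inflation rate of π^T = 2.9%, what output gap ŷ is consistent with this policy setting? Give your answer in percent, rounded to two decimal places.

1 ŷ = 3.64 − 1.4 − 2.9 − 2 × (4.5 − 2.9) = -3.86
ŷ = -3.86 / 1 = -3.86

-3.86%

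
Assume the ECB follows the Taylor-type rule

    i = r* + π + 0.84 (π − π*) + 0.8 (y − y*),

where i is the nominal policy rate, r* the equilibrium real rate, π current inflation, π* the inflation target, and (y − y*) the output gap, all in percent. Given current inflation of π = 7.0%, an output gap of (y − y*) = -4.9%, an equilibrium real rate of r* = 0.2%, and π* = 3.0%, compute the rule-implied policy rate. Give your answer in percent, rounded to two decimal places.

6.64%

i = 0.2 + 7.0 + 0.84 × (7.0 − 3.0) + 0.8 × (-4.9)
   = 0.2 + 7 + 3.36 − 3.92 = 6.64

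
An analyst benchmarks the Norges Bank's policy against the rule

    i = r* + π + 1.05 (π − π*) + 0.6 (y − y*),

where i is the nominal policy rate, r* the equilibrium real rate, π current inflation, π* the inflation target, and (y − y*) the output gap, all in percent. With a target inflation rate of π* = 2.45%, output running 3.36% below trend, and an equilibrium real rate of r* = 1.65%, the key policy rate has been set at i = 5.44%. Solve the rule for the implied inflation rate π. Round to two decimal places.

Output 3.36% below potential → (y − y*) = -3.36.
Collecting π: i = r* + (1 + 1.05) π − 1.05 π* + 0.6 (y − y*)
2.05 π = 5.44 − 1.65 + 1.05 × 2.45 − 0.6 × (-3.36) = 8.3785
π = 8.3785 / 2.05 = 4.09

4.09%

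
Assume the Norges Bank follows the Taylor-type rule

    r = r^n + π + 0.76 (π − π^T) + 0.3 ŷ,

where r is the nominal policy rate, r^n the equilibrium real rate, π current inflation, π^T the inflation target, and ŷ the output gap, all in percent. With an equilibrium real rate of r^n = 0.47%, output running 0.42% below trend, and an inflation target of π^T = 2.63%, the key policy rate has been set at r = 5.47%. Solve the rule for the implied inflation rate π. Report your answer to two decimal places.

Output 0.42% below potential → ŷ = -0.42.
Collecting π: r = r^n + (1 + 0.76) π − 0.76 π^T + 0.3 ŷ
1.76 π = 5.47 − 0.47 + 0.76 × 2.63 − 0.3 × (-0.42) = 7.1248
π = 7.1248 / 1.76 = 4.05

4.05%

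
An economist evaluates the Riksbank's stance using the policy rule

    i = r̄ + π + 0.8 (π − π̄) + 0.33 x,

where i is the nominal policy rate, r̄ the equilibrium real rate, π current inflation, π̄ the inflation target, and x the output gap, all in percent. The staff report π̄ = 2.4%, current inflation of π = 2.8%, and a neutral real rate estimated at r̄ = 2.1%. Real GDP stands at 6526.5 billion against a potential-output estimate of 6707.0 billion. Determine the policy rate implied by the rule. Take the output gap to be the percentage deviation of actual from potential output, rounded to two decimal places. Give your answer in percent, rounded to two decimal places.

4.33%

Output gap = 100 × (6526.5 − 6707.0) / 6707.0 = -2.69%.
i = 2.10 + 2.80 + 0.8 × (2.80 − 2.40) + 0.33 × (-2.69)
   = 2.10 + 2.8 + 0.32 − 0.8877 = 4.33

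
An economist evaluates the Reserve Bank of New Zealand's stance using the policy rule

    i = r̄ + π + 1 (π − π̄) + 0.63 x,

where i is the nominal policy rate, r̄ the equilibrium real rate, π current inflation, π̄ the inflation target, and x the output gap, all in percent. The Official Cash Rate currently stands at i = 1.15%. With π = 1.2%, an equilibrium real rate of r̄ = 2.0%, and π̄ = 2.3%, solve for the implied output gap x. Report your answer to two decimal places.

0.63 x = 1.15 − 2.0 − 1.2 − 1 × (1.2 − 2.3) = -0.95
x = -0.95 / 0.63 = -1.51

-1.51%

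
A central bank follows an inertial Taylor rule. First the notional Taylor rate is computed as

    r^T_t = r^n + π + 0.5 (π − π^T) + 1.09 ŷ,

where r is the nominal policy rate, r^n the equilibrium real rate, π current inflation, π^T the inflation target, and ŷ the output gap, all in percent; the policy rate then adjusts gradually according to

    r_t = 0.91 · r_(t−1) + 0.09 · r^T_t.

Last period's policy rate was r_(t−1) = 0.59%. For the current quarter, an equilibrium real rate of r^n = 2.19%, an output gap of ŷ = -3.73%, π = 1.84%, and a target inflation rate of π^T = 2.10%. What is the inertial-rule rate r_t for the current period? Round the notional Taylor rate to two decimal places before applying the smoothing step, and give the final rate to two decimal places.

r^T_t = 2.19 + 1.84 + 0.5 × (1.84 − 2.10) + 1.09 × (-3.73)
   = 2.19 + 1.84 − 0.13 − 4.0657 = -0.17
r_t = 0.91 × 0.59 + 0.09 × (-0.17) = 0.5369 − 0.0153 = 0.52

0.52%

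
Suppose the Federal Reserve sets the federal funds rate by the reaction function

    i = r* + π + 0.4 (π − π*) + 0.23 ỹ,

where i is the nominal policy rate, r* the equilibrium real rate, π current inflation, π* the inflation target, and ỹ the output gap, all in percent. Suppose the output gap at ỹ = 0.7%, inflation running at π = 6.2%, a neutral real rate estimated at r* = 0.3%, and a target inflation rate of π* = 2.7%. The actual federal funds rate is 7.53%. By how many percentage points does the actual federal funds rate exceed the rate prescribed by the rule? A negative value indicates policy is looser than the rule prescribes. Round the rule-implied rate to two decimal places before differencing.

-0.53 pp

i = 0.3 + 6.2 + 0.4 × (6.2 − 2.7) + 0.23 × 0.7
   = 0.3 + 6.2 + 1.4 + 0.161 = 8.06
Deviation = 7.53 − 8.06 = -0.53 pp.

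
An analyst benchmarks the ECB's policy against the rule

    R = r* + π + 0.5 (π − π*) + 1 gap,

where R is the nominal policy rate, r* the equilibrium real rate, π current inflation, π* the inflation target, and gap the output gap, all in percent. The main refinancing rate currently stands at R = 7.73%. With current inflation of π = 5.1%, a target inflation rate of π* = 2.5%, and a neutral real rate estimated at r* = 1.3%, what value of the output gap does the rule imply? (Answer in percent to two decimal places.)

0.03%

1 gap = 7.73 − 1.3 − 5.1 − 0.5 × (5.1 − 2.5) = 0.03
gap = 0.03 / 1 = 0.03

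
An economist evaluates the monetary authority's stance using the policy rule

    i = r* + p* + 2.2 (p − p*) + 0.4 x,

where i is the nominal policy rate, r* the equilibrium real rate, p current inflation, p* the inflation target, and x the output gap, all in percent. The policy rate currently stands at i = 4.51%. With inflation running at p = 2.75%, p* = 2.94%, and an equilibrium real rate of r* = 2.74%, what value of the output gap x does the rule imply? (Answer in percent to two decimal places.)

0.4 x = 4.51 − 2.74 − 2.94 − 2.2 × (2.75 − 2.94) = -0.752
x = -0.752 / 0.4 = -1.88

-1.88%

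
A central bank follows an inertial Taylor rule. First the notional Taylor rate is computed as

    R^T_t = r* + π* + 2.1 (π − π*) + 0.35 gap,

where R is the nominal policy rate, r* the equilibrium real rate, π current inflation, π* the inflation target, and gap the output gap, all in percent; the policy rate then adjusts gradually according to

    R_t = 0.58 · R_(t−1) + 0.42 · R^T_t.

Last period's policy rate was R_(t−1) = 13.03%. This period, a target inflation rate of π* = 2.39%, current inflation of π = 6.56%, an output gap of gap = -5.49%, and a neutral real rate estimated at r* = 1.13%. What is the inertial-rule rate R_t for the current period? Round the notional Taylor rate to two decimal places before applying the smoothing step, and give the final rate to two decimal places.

11.91%

R^T_t = 1.13 + 2.39 + 2.1 × (6.56 − 2.39) + 0.35 × (-5.49)
   = 1.13 + 2.39 + 8.757 − 1.9215 = 10.36
R_t = 0.58 × 13.03 + 0.42 × 10.36 = 7.5574 + 4.3512 = 11.91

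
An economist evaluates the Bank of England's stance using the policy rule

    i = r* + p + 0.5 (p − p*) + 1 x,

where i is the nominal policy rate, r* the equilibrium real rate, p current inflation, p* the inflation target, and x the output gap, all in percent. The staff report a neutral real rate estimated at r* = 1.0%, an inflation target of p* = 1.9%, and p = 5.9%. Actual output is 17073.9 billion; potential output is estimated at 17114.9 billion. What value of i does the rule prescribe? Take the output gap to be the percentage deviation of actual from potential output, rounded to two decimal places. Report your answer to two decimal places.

8.66%

Output gap = 100 × (17073.9 − 17114.9) / 17114.9 = -0.24%.
i = 1.00 + 5.90 + 0.5 × (5.90 − 1.90) + 1 × (-0.24)
   = 1.00 + 5.9 + 2 − 0.24 = 8.66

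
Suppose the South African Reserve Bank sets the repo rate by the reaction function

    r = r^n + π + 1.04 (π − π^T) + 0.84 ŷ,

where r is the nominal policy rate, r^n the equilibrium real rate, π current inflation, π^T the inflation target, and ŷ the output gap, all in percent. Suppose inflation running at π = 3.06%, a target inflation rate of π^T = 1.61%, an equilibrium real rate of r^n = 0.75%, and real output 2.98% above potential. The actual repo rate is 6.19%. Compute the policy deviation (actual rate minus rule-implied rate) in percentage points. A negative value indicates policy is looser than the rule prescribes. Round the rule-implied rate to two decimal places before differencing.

Output 2.98% above potential → ŷ = 2.98.
r = 0.75 + 3.06 + 1.04 × (3.06 − 1.61) + 0.84 × 2.98
   = 0.75 + 3.06 + 1.508 + 2.5032 = 7.82
Deviation = 6.19 − 7.82 = -1.63 pp.

-1.63 pp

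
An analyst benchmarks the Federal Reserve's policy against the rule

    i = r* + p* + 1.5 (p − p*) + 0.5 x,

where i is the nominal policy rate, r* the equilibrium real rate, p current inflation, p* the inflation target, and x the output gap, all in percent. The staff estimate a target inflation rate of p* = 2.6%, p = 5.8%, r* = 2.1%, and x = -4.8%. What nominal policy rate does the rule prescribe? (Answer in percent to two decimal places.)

i = 2.1 + 2.6 + 1.5 × (5.8 − 2.6) + 0.5 × (-4.8)
   = 2.1 + 2.6 + 4.8 − 2.4 = 7.10

7.10%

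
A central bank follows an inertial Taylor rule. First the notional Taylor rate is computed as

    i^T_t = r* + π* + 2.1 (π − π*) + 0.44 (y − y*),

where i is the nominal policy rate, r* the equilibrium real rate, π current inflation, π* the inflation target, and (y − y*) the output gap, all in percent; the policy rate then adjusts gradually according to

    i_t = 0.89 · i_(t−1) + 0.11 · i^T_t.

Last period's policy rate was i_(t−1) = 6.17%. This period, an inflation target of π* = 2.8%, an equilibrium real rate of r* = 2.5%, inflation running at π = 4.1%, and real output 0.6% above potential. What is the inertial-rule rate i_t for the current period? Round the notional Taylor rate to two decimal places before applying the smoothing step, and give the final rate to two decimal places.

Output 0.6% above potential → (y − y*) = 0.6.
i^T_t = 2.5 + 2.8 + 2.1 × (4.1 − 2.8) + 0.44 × 0.6
   = 2.5 + 2.8 + 2.73 + 0.264 = 8.29
i_t = 0.89 × 6.17 + 0.11 × 8.29 = 5.4913 + 0.9119 = 6.40

6.40%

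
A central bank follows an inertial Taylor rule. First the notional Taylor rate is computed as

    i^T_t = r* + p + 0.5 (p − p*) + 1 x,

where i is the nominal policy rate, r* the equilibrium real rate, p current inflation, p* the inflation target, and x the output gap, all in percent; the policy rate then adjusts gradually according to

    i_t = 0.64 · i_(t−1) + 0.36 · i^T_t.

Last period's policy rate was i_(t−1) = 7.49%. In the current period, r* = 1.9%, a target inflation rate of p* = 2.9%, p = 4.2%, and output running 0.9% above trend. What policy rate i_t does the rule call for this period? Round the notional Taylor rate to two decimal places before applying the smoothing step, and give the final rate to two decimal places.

7.55%

Output 0.9% above potential → x = 0.9.
i^T_t = 1.9 + 4.2 + 0.5 × (4.2 − 2.9) + 1 × 0.9
   = 1.9 + 4.2 + 0.65 + 0.9 = 7.65
i_t = 0.64 × 7.49 + 0.36 × 7.65 = 4.7936 + 2.754 = 7.55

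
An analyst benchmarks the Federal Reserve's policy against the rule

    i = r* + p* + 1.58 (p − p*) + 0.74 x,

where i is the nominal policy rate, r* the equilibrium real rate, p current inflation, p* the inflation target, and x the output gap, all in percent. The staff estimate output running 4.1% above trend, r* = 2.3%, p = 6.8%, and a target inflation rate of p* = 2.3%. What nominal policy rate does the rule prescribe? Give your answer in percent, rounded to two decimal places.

14.74%

Output 4.1% above potential → x = 4.1.
i = 2.3 + 2.3 + 1.58 × (6.8 − 2.3) + 0.74 × 4.1
   = 2.3 + 2.3 + 7.11 + 3.034 = 14.74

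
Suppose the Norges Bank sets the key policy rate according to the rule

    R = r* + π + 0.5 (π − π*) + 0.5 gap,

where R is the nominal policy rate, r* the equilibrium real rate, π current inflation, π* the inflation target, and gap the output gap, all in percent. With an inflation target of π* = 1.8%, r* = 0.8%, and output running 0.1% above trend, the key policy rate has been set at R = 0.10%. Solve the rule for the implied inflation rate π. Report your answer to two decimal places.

Output 0.1% above potential → gap = 0.1.
Collecting π: R = r* + (1 + 0.5) π − 0.5 π* + 0.5 gap
1.5 π = 0.10 − 0.8 + 0.5 × 1.8 − 0.5 × 0.1 = 0.15
π = 0.15 / 1.5 = 0.10

0.10%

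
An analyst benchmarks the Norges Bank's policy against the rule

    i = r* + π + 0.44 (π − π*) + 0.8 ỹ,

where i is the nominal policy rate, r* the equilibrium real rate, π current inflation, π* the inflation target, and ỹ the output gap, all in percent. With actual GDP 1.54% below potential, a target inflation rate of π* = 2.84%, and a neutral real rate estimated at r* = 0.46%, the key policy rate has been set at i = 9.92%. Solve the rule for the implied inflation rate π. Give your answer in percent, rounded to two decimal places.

8.29%

Output 1.54% below potential → ỹ = -1.54.
Collecting π: i = r* + (1 + 0.44) π − 0.44 π* + 0.8 ỹ
1.44 π = 9.92 − 0.46 + 0.44 × 2.84 − 0.8 × (-1.54) = 11.9416
π = 11.9416 / 1.44 = 8.29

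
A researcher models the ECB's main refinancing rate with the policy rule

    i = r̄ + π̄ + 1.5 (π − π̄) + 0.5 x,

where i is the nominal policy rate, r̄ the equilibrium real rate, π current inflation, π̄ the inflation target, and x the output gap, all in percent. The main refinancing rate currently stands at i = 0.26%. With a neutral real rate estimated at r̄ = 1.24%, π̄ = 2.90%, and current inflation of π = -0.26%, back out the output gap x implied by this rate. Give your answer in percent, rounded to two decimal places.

1.72%

0.5 x = 0.26 − 1.24 − 2.90 − 1.5 × ((-0.26) − 2.90) = 0.86
x = 0.86 / 0.5 = 1.72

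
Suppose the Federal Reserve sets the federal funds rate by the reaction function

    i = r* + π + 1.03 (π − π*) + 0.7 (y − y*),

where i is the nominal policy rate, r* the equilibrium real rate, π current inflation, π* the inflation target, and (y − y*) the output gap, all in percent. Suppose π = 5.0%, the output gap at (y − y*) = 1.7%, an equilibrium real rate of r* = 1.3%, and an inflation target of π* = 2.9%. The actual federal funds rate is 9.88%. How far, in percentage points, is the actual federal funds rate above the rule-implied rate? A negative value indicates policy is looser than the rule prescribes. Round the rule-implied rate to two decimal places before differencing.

i = 1.3 + 5.0 + 1.03 × (5.0 − 2.9) + 0.7 × 1.7
   = 1.3 + 5 + 2.163 + 1.19 = 9.65
Deviation = 9.88 − 9.65 = 0.23 pp.

0.23 pp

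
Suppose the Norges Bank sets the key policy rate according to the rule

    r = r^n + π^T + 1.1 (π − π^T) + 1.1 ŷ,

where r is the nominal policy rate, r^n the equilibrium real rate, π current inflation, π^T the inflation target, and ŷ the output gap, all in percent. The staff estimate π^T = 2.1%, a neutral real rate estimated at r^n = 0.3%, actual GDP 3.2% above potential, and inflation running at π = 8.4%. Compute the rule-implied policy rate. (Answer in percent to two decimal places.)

Output 3.2% above potential → ŷ = 3.2.
r = 0.3 + 2.1 + 1.1 × (8.4 − 2.1) + 1.1 × 3.2
   = 0.3 + 2.1 + 6.93 + 3.52 = 12.85

12.85%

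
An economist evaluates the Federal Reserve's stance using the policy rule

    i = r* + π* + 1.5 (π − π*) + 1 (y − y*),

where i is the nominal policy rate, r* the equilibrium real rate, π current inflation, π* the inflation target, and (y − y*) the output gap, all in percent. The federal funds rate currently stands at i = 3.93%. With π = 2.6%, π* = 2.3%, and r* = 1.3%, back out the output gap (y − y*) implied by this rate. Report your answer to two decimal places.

-0.12%

1 (y − y*) = 3.93 − 1.3 − 2.3 − 1.5 × (2.6 − 2.3) = -0.12
(y − y*) = -0.12 / 1 = -0.12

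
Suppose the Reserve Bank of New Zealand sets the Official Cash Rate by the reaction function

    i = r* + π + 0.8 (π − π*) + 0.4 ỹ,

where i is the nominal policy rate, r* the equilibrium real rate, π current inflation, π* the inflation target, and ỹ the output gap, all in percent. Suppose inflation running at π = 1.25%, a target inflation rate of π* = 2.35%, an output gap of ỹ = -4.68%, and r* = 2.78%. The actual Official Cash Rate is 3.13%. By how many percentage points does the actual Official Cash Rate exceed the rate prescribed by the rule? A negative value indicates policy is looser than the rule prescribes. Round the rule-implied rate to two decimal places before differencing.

1.85 pp

i = 2.78 + 1.25 + 0.8 × (1.25 − 2.35) + 0.4 × (-4.68)
   = 2.78 + 1.25 − 0.88 − 1.872 = 1.28
Deviation = 3.13 − 1.28 = 1.85 pp.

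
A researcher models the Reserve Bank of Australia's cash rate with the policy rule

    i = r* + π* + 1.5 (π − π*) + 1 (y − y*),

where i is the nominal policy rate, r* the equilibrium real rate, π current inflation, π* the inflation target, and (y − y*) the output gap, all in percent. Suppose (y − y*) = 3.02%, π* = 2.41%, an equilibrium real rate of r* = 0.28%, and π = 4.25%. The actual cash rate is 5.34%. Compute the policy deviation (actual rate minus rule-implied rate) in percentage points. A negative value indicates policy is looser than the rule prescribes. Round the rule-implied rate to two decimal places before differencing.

i = 0.28 + 2.41 + 1.5 × (4.25 − 2.41) + 1 × 3.02
   = 0.28 + 2.41 + 2.76 + 3.02 = 8.47
Deviation = 5.34 − 8.47 = -3.13 pp.

-3.13 pp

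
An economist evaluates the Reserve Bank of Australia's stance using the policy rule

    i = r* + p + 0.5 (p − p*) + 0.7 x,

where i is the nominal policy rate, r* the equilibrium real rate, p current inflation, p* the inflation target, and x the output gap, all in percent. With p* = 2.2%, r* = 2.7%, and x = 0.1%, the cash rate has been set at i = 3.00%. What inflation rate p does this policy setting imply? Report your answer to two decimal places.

0.89%

Collecting p: i = r* + (1 + 0.5) p − 0.5 p* + 0.7 x
1.5 p = 3.00 − 2.7 + 0.5 × 2.2 − 0.7 × 0.1 = 1.33
p = 1.33 / 1.5 = 0.89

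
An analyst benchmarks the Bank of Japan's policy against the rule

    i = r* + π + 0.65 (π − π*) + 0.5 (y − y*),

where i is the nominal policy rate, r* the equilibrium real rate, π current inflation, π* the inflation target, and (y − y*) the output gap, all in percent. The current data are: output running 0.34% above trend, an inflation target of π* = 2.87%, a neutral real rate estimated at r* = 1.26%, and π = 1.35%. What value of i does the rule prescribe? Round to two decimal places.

Output 0.34% above potential → (y − y*) = 0.34.
i = 1.26 + 1.35 + 0.65 × (1.35 − 2.87) + 0.5 × 0.34
   = 1.26 + 1.35 − 0.988 + 0.17 = 1.79

1.79%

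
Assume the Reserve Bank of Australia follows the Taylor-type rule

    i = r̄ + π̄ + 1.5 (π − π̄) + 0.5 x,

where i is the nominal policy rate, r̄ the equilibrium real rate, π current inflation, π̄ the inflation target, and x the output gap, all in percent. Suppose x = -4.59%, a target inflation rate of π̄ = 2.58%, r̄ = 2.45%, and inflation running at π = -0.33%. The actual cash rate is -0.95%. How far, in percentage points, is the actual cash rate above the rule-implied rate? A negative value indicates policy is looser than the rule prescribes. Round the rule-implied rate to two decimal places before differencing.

i = 2.45 + 2.58 + 1.5 × (-0.33 − 2.58) + 0.5 × (-4.59)
   = 2.45 + 2.58 − 4.365 − 2.295 = -1.63
Deviation = -0.95 − (-1.63) = 0.68 pp.

0.68 pp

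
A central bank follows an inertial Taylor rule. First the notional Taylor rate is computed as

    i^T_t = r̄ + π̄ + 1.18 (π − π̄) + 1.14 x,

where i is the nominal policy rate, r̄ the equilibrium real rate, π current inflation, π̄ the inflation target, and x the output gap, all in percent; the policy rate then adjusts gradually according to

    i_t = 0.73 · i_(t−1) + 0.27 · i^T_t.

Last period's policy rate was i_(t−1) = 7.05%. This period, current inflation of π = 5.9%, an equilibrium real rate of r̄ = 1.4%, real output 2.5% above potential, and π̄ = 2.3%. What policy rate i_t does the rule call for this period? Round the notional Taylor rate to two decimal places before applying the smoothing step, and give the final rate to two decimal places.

8.06%

Output 2.5% above potential → x = 2.5.
i^T_t = 1.4 + 2.3 + 1.18 × (5.9 − 2.3) + 1.14 × 2.5
   = 1.4 + 2.3 + 4.248 + 2.85 = 10.80
i_t = 0.73 × 7.05 + 0.27 × 10.80 = 5.1465 + 2.916 = 8.06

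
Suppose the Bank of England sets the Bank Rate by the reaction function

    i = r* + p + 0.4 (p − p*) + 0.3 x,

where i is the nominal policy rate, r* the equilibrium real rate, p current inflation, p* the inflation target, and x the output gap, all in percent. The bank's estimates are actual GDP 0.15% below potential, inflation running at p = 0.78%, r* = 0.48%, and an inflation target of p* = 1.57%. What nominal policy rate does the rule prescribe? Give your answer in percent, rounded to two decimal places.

Output 0.15% below potential → x = -0.15.
i = 0.48 + 0.78 + 0.4 × (0.78 − 1.57) + 0.3 × (-0.15)
   = 0.48 + 0.78 − 0.316 − 0.045 = 0.90

0.90%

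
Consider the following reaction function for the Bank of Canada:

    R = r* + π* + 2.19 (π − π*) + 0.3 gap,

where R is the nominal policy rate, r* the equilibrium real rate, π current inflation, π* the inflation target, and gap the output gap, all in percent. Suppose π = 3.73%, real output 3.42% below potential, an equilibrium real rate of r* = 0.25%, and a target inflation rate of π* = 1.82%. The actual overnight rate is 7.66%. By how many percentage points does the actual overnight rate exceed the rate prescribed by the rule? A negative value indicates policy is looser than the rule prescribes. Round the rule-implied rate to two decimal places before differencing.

Output 3.42% below potential → gap = -3.42.
R = 0.25 + 1.82 + 2.19 × (3.73 − 1.82) + 0.3 × (-3.42)
   = 0.25 + 1.82 + 4.1829 − 1.026 = 5.23
Deviation = 7.66 − 5.23 = 2.43 pp.

2.43 pp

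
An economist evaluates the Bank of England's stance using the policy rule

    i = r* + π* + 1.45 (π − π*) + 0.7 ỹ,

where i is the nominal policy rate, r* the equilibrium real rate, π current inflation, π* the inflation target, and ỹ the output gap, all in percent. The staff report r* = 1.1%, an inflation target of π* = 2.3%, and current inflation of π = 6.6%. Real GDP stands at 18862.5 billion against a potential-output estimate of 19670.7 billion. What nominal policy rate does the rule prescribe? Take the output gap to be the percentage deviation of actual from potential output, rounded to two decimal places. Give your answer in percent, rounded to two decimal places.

Output gap = 100 × (18862.5 − 19670.7) / 19670.7 = -4.11%.
i = 1.10 + 2.30 + 1.45 × (6.60 − 2.30) + 0.7 × (-4.11)
   = 1.10 + 2.3 + 6.235 − 2.877 = 6.76

6.76%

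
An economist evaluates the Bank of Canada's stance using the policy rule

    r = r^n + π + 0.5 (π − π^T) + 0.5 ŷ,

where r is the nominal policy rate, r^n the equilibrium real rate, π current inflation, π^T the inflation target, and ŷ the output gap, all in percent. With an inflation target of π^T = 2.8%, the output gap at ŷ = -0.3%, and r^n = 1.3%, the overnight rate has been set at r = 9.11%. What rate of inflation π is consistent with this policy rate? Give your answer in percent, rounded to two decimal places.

6.24%

Collecting π: r = r^n + (1 + 0.5) π − 0.5 π^T + 0.5 ŷ
1.5 π = 9.11 − 1.3 + 0.5 × 2.8 − 0.5 × (-0.3) = 9.36
π = 9.36 / 1.5 = 6.24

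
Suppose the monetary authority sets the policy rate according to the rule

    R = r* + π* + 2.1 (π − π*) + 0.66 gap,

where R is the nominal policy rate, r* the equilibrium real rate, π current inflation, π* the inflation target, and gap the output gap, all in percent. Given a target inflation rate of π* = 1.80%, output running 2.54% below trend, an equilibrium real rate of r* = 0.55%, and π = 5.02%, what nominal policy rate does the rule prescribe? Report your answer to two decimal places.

Output 2.54% below potential → gap = -2.54.
R = 0.55 + 1.80 + 2.1 × (5.02 − 1.80) + 0.66 × (-2.54)
   = 0.55 + 1.8 + 6.762 − 1.6764 = 7.44

7.44%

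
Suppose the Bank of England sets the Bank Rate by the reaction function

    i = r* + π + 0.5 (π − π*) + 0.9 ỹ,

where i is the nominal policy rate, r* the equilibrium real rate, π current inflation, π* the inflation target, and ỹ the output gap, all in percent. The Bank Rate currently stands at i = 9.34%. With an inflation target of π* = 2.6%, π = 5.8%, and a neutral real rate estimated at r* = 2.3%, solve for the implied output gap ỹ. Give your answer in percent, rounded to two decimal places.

0.9 ỹ = 9.34 − 2.3 − 5.8 − 0.5 × (5.8 − 2.6) = -0.36
ỹ = -0.36 / 0.9 = -0.40

-0.40%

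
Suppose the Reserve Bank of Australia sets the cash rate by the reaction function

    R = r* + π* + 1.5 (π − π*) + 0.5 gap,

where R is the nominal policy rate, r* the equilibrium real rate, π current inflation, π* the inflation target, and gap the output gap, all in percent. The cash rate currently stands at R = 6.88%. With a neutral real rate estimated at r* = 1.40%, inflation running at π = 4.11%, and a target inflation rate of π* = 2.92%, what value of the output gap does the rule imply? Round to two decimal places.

0.5 gap = 6.88 − 1.40 − 2.92 − 1.5 × (4.11 − 2.92) = 0.775
gap = 0.775 / 0.5 = 1.55

1.55%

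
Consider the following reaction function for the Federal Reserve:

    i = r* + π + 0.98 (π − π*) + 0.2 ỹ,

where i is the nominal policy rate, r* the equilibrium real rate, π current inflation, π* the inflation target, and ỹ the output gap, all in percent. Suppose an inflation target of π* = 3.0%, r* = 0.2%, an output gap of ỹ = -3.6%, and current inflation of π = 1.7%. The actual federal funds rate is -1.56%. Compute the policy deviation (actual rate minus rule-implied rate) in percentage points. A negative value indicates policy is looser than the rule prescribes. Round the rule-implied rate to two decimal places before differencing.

i = 0.2 + 1.7 + 0.98 × (1.7 − 3.0) + 0.2 × (-3.6)
   = 0.2 + 1.7 − 1.274 − 0.72 = -0.09
Deviation = -1.56 − (-0.09) = -1.47 pp.

-1.47 pp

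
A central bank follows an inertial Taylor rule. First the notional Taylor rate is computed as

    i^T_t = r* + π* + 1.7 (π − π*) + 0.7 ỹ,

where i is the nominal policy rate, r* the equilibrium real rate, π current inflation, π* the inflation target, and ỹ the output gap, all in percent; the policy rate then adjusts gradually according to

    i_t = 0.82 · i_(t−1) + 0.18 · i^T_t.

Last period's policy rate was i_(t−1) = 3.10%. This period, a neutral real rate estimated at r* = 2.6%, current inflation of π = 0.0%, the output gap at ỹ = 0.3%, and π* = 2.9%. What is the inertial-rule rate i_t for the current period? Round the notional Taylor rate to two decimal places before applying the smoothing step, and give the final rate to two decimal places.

i^T_t = 2.6 + 2.9 + 1.7 × (0.0 − 2.9) + 0.7 × 0.3
   = 2.6 + 2.9 − 4.93 + 0.21 = 0.78
i_t = 0.82 × 3.10 + 0.18 × 0.78 = 2.542 + 0.1404 = 2.68

2.68%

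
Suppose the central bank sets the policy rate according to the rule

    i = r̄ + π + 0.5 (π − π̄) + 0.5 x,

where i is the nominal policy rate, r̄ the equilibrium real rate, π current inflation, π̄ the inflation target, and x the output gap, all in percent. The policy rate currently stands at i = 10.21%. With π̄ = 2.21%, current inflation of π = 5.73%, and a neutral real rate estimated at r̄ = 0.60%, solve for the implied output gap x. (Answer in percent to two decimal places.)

4.24%

0.5 x = 10.21 − 0.60 − 5.73 − 0.5 × (5.73 − 2.21) = 2.12
x = 2.12 / 0.5 = 4.24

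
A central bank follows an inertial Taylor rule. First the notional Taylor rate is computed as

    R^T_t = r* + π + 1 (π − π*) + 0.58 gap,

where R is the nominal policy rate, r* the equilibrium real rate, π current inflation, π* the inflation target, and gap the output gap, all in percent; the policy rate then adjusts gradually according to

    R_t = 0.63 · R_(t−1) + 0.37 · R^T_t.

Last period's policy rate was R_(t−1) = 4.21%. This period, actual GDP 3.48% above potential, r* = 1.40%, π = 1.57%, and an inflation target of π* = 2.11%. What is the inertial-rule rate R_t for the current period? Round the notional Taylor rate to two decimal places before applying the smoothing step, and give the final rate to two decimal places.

Output 3.48% above potential → gap = 3.48.
R^T_t = 1.40 + 1.57 + 1 × (1.57 − 2.11) + 0.58 × 3.48
   = 1.40 + 1.57 − 0.54 + 2.0184 = 4.45
R_t = 0.63 × 4.21 + 0.37 × 4.45 = 2.6523 + 1.6465 = 4.30

4.30%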